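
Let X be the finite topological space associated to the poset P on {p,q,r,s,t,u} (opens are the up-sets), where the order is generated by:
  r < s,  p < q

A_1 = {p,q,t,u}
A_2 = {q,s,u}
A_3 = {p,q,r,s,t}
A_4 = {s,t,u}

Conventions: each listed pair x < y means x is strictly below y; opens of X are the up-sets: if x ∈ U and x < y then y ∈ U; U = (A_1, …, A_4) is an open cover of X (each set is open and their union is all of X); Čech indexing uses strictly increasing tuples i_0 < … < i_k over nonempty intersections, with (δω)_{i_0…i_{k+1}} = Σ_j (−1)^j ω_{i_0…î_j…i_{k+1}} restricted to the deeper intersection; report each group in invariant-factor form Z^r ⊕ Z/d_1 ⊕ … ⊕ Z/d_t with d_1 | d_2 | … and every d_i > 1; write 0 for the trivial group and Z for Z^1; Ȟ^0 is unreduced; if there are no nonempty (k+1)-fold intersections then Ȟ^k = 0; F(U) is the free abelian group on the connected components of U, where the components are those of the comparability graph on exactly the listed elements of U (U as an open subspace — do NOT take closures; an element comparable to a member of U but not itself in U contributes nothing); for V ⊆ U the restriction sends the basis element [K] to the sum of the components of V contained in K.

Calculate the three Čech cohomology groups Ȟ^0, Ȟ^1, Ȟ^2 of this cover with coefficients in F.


Ȟ^0(U;F) ≅ Z^4, Ȟ^1(U;F) ≅ 0 and Ȟ^2(U;F) ≅ 0

nonempty overlaps:
  A12={q,u} A13={p,q,t} A14={t,u} A23={q,s} A24={s,u} A34={s,t}
  A123={q} A124={u} A134={t} A234={s}
components per intersection:
  A1: {p,q} {t} {u}
  A2: {q} {s} {u}
  A3: {p,q} {r,s} {t}
  A4: {s} {t} {u}
  A12: {q} {u}
  A13: {p,q} {t}
  A14: {t} {u}
  A23: {q} {s}
  A24: {s} {u}
  A34: {s} {t}
  A123: {q}
  A124: {u}
  A134: {t}
  A234: {s}
C dims 12,12,4; δ0: rk 8, SNF 1^8; δ1: rk 4, SNF 1^4
degree 0: 12−8−0 = 4 → Ȟ^0 ≅ Z^4
degree 1: 12−4−8 = 0 → Ȟ^1 ≅ 0
degree 2: 4−0−4 = 0 → Ȟ^2 ≅ 0


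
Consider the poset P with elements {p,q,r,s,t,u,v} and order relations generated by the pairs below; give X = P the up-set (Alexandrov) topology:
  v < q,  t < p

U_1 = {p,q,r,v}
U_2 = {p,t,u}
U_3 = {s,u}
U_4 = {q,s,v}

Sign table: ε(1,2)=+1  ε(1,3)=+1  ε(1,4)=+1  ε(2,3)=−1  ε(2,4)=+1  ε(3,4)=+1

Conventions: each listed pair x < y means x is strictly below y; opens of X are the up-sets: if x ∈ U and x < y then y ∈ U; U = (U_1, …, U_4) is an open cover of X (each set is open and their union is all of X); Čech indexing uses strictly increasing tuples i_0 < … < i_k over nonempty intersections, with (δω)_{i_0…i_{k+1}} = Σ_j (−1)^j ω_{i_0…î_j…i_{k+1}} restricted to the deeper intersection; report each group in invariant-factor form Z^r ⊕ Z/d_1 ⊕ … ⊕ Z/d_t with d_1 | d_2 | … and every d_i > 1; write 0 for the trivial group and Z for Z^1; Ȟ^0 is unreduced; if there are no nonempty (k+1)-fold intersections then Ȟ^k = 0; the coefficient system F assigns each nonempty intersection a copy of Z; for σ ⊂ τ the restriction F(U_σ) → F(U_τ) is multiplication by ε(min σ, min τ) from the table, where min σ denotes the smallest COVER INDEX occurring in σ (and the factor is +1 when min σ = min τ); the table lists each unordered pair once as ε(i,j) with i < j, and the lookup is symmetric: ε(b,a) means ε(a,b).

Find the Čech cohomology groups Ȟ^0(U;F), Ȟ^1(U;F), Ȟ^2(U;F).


Ȟ^0(U;F) ≅ 0,  Ȟ^1(U;F) ≅ Z/2,  Ȟ^2(U;F) ≅ 0

intersection data:
  U12={p} U14={q,v} U23={u} U34={s}
C dims 4,4; δ0: rk 4, SNF 1^3·2
Ȟ^0 = (4 − 4) − 0 = 0, so Ȟ^0 ≅ 0
Ȟ^1 = (4 − 0) − 4 = 0 plus torsion [2], so Ȟ^1 ≅ Z/2
Ȟ^2 = (0 − 0) − 0 = 0, so Ȟ^2 ≅ 0


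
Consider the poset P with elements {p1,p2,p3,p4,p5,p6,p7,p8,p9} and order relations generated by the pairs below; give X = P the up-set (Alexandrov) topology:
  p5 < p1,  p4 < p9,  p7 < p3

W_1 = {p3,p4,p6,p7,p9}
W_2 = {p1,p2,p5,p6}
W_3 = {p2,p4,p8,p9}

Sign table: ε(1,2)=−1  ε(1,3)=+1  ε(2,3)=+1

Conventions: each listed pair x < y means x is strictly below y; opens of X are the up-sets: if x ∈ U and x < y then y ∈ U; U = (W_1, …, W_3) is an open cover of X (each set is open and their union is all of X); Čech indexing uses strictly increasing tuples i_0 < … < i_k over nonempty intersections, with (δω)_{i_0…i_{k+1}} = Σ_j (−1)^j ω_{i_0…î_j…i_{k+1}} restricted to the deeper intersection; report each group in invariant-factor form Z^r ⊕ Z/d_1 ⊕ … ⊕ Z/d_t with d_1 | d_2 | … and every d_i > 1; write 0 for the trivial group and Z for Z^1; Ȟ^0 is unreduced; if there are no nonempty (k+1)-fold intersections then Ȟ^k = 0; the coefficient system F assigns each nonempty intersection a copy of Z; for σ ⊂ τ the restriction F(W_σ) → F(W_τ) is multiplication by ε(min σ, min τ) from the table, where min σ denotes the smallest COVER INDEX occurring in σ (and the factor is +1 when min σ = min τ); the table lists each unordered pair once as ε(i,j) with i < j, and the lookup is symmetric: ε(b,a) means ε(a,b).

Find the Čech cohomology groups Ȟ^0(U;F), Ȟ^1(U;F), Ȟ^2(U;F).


cover nerve:
  W12={p6} W13={p4,p9} W23={p2}
C dims 3,3; δ0: rk 3, SNF 1^2·2
Ȟ^0: (3−3)−0=0 ⇒ 0
Ȟ^1: (3−0)−3=0 plus torsion [2] ⇒ Z/2
Ȟ^2: (0−0)−0=0 ⇒ 0

Ȟ^0 ≅ 0; Ȟ^1 ≅ Z/2; Ȟ^2 ≅ 0


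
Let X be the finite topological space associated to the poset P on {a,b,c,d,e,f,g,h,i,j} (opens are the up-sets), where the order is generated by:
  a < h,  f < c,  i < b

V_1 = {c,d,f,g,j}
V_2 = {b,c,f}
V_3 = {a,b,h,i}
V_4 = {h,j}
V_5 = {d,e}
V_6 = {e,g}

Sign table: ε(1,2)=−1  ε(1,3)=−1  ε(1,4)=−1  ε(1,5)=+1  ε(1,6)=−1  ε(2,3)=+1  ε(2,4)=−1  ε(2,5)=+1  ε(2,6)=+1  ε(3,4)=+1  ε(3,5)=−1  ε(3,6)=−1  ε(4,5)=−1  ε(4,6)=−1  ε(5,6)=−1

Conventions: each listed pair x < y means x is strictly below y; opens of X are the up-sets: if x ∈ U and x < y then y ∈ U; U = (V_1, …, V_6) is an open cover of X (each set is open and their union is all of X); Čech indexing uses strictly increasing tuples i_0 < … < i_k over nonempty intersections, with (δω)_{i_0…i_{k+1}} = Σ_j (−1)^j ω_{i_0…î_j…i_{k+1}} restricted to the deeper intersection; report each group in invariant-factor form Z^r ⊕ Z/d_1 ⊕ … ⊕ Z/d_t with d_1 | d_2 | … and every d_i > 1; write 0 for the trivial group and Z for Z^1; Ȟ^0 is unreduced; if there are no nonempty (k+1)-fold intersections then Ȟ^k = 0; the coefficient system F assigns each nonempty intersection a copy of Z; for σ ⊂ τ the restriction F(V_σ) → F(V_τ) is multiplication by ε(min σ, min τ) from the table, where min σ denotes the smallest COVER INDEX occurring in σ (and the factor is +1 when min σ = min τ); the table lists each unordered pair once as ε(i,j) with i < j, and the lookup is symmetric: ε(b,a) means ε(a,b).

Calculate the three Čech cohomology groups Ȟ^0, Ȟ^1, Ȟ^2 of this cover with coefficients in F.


Ȟ^0 = Z,  Ȟ^1 = Z^2,  Ȟ^2 = 0

nerve of the cover:
  V12={c,f} V14={j} V15={d} V16={g} V23={b} V34={h} V56={e}
C dims 6,7; δ0: rk 5, SNF 1^5
Ȟ^0 = (6 − 5) − 0 = 1, so Ȟ^0 ≅ Z
Ȟ^1 = (7 − 0) − 5 = 2, so Ȟ^1 ≅ Z^2
Ȟ^2 = (0 − 0) − 0 = 0, so Ȟ^2 ≅ 0


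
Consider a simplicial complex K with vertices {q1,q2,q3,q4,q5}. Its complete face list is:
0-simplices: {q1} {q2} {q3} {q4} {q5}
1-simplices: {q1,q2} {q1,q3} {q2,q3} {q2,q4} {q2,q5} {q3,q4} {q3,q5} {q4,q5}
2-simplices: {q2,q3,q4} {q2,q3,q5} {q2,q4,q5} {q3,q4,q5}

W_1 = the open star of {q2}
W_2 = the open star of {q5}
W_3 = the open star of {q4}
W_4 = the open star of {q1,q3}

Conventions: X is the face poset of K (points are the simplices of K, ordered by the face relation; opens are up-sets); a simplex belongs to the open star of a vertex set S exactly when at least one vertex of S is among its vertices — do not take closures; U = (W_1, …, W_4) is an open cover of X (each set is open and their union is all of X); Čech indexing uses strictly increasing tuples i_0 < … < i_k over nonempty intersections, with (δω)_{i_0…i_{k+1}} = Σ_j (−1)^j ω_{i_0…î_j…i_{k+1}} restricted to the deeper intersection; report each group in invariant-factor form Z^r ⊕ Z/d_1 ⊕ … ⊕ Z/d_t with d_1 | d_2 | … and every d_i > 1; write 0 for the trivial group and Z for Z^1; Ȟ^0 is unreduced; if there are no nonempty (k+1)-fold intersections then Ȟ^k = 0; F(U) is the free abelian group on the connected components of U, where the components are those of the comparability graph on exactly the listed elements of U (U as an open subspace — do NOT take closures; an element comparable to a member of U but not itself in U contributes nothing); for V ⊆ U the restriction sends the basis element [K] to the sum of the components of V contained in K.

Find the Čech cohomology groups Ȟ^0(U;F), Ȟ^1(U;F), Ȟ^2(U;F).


Ȟ^0(U;F) ≅ Z, Ȟ^1(U;F) ≅ Z and Ȟ^2(U;F) ≅ Z

cover nerve:
  W1={{q2},{q1,q2},{q2,q3},{q2,q4},{q2,q5},{q2,q3,q4},{q2,q3,q5},{q2,q4,q5}} W2={{q5},{q2,q5},{q3,q5},{q4,q5},{q2,q3,q5},{q2,q4,q5},{q3,q4,q5}} W3={{q4},{q2,q4},{q3,q4},{q4,q5},{q2,q3,q4},{q2,q4,q5},{q3,q4,q5}} W4={{q1},{q3},{q1,q2},{q1,q3},{q2,q3},{q3,q4},{q3,q5},{q2,q3,q4},{q2,q3,q5},{q3,q4,q5}}
  W12={{q2,q5},{q2,q3,q5},{q2,q4,q5}} W13={{q2,q4},{q2,q3,q4},{q2,q4,q5}} W14={{q1,q2},{q2,q3},{q2,q3,q4},{q2,q3,q5}} W23={{q4,q5},{q2,q4,q5},{q3,q4,q5}} W24={{q3,q5},{q2,q3,q5},{q3,q4,q5}} W34={{q3,q4},{q2,q3,q4},{q3,q4,q5}}
  W123={{q2,q4,q5}} W124={{q2,q3,q5}} W134={{q2,q3,q4}} W234={{q3,q4,q5}}
components per intersection:
  W1: {{q2},{q1,q2},{q2,q3},{q2,q4},{q2,q5},{q2,q3,q4},{q2,q3,q5},{q2,q4,q5}}
  W2: {{q5},{q2,q5},{q3,q5},{q4,q5},{q2,q3,q5},{q2,q4,q5},{q3,q4,q5}}
  W3: {{q4},{q2,q4},{q3,q4},{q4,q5},{q2,q3,q4},{q2,q4,q5},{q3,q4,q5}}
  W4: {{q1},{q3},{q1,q2},{q1,q3},{q2,q3},{q3,q4},{q3,q5},{q2,q3,q4},{q2,q3,q5},{q3,q4,q5}}
  W12: {{q2,q5},{q2,q3,q5},{q2,q4,q5}}
  W13: {{q2,q4},{q2,q3,q4},{q2,q4,q5}}
  W14: {{q1,q2}} {{q2,q3},{q2,q3,q4},{q2,q3,q5}}
  W23: {{q4,q5},{q2,q4,q5},{q3,q4,q5}}
  W24: {{q3,q5},{q2,q3,q5},{q3,q4,q5}}
  W34: {{q3,q4},{q2,q3,q4},{q3,q4,q5}}
  W123: {{q2,q4,q5}}
  W124: {{q2,q3,q5}}
  W134: {{q2,q3,q4}}
  W234: {{q3,q4,q5}}
C dims 4,7,4; δ0: rk 3, SNF 1^3; δ1: rk 3, SNF 1^3
Ȟ^0: (4−3)−0=1 ⇒ Z
Ȟ^1: (7−3)−3=1 ⇒ Z
Ȟ^2: (4−0)−3=1 ⇒ Z


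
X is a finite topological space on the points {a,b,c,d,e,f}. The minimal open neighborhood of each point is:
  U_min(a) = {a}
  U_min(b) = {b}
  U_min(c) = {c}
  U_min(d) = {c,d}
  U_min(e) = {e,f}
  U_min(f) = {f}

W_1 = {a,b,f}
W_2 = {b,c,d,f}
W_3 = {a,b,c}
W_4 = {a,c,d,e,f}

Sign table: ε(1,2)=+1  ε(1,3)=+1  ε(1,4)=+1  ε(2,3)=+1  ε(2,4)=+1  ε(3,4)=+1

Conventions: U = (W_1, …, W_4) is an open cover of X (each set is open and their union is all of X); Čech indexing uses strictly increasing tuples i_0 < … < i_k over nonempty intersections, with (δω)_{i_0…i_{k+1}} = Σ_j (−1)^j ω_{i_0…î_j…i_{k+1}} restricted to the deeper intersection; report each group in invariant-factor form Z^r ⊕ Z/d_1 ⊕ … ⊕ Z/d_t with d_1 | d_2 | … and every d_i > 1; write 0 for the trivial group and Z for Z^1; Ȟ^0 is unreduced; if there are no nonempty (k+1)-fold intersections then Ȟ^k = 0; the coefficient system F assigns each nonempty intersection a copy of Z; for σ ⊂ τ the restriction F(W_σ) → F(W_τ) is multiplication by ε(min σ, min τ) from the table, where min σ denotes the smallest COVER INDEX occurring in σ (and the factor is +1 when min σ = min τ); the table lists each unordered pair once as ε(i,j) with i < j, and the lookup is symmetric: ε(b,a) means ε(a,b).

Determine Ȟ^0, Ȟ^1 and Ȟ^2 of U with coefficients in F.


cover nerve:
  W12={b,f} W13={a,b} W14={a,f} W23={b,c} W24={c,d,f} W34={a,c}
  W123={b} W124={f} W134={a} W234={c}
C dims 4,6,4; δ0: rk 3, SNF 1^3; δ1: rk 3, SNF 1^3
Ȟ^0: (4−3)−0=1 ⇒ Z
Ȟ^1: (6−3)−3=0 ⇒ 0
Ȟ^2: (4−0)−3=1 ⇒ Z

Ȟ^0 ≅ Z, Ȟ^1 ≅ 0 and Ȟ^2 ≅ Z


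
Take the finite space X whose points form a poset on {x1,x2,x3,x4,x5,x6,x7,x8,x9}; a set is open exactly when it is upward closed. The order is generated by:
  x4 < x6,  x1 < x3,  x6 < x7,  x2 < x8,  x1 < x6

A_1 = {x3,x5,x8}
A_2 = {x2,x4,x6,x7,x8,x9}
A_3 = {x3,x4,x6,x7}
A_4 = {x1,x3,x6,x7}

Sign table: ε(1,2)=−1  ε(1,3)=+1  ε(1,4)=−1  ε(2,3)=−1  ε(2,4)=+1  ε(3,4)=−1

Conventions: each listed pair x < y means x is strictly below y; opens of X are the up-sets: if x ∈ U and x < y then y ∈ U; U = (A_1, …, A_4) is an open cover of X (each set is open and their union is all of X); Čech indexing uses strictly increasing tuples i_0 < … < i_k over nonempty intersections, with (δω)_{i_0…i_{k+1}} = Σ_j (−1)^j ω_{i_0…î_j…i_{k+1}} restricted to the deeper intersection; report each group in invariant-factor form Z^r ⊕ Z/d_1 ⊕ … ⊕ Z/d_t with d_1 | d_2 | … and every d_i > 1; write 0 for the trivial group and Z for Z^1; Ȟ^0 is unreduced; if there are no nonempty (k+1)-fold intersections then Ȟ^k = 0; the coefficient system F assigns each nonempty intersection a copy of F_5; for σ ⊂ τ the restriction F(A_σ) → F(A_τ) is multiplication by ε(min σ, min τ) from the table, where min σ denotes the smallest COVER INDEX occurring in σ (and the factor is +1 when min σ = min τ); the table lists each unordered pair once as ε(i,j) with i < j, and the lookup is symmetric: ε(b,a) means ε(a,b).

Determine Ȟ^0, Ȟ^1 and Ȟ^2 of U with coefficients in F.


Ȟ^0 = Z/5,  Ȟ^1 = Z/5,  Ȟ^2 = 0

nonempty intersections:
  A12={x8} A13={x3} A14={x3} A23={x4,x6,x7} A24={x6,x7} A34={x3,x6,x7}
  A134={x3} A234={x6,x7}
C dims 4,6,2; δ0: rk_F5 3; δ1: rk_F5 2
Ȟ^0: (4−3)−0=1 ⇒ Z/5
Ȟ^1: (6−2)−3=1 ⇒ Z/5
Ȟ^2: (2−0)−2=0 ⇒ 0


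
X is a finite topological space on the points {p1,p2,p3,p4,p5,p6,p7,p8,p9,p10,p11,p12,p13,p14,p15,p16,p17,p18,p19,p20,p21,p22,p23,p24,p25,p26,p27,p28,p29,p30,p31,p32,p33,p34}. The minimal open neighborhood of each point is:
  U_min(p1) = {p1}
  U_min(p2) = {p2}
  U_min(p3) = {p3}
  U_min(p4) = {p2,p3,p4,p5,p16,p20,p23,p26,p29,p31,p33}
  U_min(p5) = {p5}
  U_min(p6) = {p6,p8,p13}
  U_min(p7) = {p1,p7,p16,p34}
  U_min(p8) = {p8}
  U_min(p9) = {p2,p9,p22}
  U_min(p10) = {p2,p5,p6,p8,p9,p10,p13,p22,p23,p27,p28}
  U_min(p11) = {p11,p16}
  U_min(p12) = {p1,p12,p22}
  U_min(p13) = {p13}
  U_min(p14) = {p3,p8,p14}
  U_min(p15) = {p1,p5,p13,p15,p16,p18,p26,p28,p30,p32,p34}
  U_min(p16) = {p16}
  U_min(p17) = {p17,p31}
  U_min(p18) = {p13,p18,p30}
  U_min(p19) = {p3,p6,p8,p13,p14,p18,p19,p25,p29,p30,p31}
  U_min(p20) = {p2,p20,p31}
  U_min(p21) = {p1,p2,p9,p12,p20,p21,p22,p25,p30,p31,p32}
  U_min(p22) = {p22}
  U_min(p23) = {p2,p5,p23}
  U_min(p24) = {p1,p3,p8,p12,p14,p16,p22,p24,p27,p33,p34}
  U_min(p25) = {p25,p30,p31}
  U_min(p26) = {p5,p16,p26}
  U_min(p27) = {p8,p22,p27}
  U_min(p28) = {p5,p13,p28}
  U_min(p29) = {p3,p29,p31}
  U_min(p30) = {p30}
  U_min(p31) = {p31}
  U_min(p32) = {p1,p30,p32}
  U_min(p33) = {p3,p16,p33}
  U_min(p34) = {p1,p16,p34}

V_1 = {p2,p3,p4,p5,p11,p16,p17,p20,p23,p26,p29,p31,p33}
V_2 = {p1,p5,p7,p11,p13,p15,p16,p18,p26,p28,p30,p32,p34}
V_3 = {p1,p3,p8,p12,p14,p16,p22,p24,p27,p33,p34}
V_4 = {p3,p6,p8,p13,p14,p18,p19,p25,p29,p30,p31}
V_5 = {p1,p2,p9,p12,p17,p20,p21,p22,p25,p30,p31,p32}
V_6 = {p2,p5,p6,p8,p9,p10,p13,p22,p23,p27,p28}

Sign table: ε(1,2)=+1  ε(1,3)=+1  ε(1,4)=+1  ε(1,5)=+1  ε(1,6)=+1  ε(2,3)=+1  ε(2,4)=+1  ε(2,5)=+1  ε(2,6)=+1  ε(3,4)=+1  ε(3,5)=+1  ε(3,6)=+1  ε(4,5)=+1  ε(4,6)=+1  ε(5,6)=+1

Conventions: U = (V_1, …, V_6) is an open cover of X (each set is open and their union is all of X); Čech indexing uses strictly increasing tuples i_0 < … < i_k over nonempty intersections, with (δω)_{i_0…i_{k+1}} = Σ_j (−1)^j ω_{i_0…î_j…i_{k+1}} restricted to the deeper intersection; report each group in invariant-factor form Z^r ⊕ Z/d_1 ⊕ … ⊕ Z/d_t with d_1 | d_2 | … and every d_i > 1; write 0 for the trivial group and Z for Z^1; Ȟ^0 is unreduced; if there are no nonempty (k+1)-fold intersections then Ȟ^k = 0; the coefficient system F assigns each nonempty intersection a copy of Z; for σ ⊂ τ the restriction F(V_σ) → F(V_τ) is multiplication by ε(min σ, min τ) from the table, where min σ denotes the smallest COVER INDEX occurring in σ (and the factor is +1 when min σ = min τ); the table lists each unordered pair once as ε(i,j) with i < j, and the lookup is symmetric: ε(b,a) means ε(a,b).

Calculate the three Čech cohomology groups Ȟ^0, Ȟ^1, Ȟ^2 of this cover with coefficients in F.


nonempty overlaps:
  V12={p5,p11,p16,p26} V13={p3,p16,p33} V14={p3,p29,p31} V15={p2,p17,p20,p31} V16={p2,p5,p23} V23={p1,p16,p34} V24={p13,p18,p30} V25={p1,p30,p32} V26={p5,p13,p28} V34={p3,p8,p14} V35={p1,p12,p22} V36={p8,p22,p27} V45={p25,p30,p31} V46={p6,p8,p13} V56={p2,p9,p22}
  V123={p16} V126={p5} V134={p3} V145={p31} V156={p2} V235={p1} V245={p30} V246={p13} V346={p8} V356={p22}
C dims 6,15,10; δ0: rk 5, SNF 1^5; δ1: rk 10, SNF 1^9·2
degree 0: 6−5−0 = 1 → Ȟ^0 ≅ Z
degree 1: 15−10−5 = 0 → Ȟ^1 ≅ 0
degree 2: 10−0−10 = 0 plus torsion [2] → Ȟ^2 ≅ Z/2

Ȟ^0 ≅ Z; Ȟ^1 ≅ 0; Ȟ^2 ≅ Z/2


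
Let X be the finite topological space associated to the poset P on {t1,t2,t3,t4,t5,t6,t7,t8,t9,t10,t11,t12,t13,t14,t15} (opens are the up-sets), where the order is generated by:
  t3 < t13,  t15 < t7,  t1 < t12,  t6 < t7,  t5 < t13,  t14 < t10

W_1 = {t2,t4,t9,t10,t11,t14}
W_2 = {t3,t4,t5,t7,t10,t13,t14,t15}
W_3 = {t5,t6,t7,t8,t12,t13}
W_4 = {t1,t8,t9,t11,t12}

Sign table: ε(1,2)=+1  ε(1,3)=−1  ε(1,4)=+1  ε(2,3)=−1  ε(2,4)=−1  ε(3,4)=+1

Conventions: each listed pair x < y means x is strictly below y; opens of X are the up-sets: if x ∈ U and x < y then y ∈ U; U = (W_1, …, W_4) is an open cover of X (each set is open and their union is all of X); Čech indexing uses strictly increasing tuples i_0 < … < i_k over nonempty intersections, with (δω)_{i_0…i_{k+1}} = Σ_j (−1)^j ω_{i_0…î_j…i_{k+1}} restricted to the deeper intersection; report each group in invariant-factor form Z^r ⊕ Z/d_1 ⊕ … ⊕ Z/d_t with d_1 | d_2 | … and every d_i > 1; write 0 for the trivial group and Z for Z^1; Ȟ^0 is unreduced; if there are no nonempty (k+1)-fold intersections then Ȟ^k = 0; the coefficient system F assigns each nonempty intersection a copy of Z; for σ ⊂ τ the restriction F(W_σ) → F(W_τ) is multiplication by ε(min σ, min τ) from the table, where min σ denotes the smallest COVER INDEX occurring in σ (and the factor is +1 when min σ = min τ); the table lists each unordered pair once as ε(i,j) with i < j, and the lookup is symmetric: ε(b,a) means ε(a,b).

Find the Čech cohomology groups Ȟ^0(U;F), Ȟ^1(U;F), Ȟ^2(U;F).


intersection data:
  W12={t4,t10,t14} W14={t9,t11} W23={t5,t7,t13} W34={t8,t12}
C dims 4,4; δ0: rk 4, SNF 1^3·2
Ȟ^0 = (4 − 4) − 0 = 0, so Ȟ^0 ≅ 0
Ȟ^1 = (4 − 0) − 4 = 0 plus torsion [2], so Ȟ^1 ≅ Z/2
Ȟ^2 = (0 − 0) − 0 = 0, so Ȟ^2 ≅ 0

Ȟ^0(U;F) ≅ 0,  Ȟ^1(U;F) ≅ Z/2,  Ȟ^2(U;F) ≅ 0


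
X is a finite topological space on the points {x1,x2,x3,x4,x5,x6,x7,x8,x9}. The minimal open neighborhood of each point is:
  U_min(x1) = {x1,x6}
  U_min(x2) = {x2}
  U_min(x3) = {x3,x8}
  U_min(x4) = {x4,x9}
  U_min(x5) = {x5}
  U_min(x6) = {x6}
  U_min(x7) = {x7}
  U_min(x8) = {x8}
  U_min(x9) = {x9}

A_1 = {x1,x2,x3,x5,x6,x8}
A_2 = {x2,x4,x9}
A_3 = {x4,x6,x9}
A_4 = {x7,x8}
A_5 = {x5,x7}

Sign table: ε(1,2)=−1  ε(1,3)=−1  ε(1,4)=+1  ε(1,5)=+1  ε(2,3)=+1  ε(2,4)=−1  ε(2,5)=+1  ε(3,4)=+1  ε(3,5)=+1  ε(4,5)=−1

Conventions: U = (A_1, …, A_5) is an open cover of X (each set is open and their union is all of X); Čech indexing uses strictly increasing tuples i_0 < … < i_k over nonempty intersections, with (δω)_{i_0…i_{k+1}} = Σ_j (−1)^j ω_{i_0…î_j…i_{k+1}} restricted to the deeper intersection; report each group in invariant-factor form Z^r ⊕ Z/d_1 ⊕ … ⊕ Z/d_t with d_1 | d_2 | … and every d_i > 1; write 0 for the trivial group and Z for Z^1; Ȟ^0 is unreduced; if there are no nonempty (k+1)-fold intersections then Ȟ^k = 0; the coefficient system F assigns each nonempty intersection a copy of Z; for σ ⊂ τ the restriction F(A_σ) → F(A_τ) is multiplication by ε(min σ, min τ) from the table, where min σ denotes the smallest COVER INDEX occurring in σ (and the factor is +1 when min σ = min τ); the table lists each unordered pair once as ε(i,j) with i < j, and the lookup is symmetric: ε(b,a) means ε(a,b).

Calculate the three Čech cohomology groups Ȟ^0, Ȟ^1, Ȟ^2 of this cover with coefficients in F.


nonempty overlaps:
  A12={x2} A13={x6} A14={x8} A15={x5} A23={x4,x9} A45={x7}
C dims 5,6; δ0: rk 5, SNF 1^4·2
degree 0: 5−5−0 = 0 → Ȟ^0 ≅ 0
degree 1: 6−0−5 = 1 plus torsion [2] → Ȟ^1 ≅ Z ⊕ Z/2
degree 2: 0−0−0 = 0 → Ȟ^2 ≅ 0

Ȟ^0 ≅ 0, Ȟ^1 ≅ Z ⊕ Z/2, Ȟ^2 ≅ 0


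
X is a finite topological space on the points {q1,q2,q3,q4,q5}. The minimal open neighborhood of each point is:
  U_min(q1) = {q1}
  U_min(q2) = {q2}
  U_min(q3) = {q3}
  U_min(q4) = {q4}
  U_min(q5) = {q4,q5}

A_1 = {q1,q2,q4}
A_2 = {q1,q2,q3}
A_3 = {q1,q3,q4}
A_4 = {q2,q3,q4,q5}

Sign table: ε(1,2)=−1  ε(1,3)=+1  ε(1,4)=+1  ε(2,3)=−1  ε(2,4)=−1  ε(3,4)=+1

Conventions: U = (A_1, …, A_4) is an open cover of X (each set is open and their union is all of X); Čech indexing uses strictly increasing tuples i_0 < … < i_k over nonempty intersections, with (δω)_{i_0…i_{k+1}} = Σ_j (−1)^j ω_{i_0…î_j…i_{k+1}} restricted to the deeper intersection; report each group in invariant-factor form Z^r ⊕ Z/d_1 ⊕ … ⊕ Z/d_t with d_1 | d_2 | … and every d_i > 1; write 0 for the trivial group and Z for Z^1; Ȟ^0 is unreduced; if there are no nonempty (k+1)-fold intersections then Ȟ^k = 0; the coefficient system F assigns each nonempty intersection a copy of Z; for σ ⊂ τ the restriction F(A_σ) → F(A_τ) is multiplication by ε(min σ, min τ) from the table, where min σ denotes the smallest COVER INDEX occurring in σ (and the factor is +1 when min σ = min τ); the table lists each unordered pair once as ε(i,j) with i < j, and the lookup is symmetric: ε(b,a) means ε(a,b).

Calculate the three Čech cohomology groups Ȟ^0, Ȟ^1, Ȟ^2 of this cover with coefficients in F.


nonempty intersections:
  A12={q1,q2} A13={q1,q4} A14={q2,q4} A23={q1,q3} A24={q2,q3} A34={q3,q4}
  A123={q1} A124={q2} A134={q4} A234={q3}
C dims 4,6,4; δ0: rk 3, SNF 1^3; δ1: rk 3, SNF 1^3
Ȟ^0: (4−3)−0=1 ⇒ Z
Ȟ^1: (6−3)−3=0 ⇒ 0
Ȟ^2: (4−0)−3=1 ⇒ Z

Ȟ^0 = Z,  Ȟ^1 = 0,  Ȟ^2 = Z


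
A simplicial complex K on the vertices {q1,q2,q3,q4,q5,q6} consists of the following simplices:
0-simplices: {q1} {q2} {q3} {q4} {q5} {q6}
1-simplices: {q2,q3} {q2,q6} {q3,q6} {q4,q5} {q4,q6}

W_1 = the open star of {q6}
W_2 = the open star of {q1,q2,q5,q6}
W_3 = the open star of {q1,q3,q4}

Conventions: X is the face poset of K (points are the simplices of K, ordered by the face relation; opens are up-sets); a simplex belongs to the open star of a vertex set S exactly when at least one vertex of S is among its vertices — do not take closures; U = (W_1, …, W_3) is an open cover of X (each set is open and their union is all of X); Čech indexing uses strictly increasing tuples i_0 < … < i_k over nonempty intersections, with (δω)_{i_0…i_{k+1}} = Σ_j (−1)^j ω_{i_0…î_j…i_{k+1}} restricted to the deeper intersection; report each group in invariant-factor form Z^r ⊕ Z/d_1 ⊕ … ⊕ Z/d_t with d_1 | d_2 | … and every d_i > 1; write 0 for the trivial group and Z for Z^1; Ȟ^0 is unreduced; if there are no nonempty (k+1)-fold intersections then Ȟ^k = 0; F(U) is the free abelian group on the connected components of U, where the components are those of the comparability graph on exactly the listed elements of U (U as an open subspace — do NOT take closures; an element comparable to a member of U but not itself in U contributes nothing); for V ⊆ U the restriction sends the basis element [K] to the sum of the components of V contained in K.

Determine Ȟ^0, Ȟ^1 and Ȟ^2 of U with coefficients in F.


nerve simplices:
  W1={{q6},{q2,q6},{q3,q6},{q4,q6}} W2={{q1},{q2},{q5},{q6},{q2,q3},{q2,q6},{q3,q6},{q4,q5},{q4,q6}} W3={{q1},{q3},{q4},{q2,q3},{q3,q6},{q4,q5},{q4,q6}}
  W12={{q6},{q2,q6},{q3,q6},{q4,q6}} W13={{q3,q6},{q4,q6}} W23={{q1},{q2,q3},{q3,q6},{q4,q5},{q4,q6}}
  W123={{q3,q6},{q4,q6}}
components per intersection:
  W1: {{q6},{q2,q6},{q3,q6},{q4,q6}}
  W2: {{q1}} {{q2},{q6},{q2,q3},{q2,q6},{q3,q6},{q4,q6}} {{q5},{q4,q5}}
  W3: {{q1}} {{q3},{q2,q3},{q3,q6}} {{q4},{q4,q5},{q4,q6}}
  W12: {{q6},{q2,q6},{q3,q6},{q4,q6}}
  W13: {{q3,q6}} {{q4,q6}}
  W23: {{q1}} {{q2,q3}} {{q3,q6}} {{q4,q5}} {{q4,q6}}
  W123: {{q3,q6}} {{q4,q6}}
C dims 7,8,2; δ0: rk 5, SNF 1^5; δ1: rk 2, SNF 1^2
degree 0: 7−5−0 = 2 → Ȟ^0 ≅ Z^2
degree 1: 8−2−5 = 1 → Ȟ^1 ≅ Z
degree 2: 2−0−2 = 0 → Ȟ^2 ≅ 0

Ȟ^0 ≅ Z^2,  Ȟ^1 ≅ Z,  Ȟ^2 ≅ 0


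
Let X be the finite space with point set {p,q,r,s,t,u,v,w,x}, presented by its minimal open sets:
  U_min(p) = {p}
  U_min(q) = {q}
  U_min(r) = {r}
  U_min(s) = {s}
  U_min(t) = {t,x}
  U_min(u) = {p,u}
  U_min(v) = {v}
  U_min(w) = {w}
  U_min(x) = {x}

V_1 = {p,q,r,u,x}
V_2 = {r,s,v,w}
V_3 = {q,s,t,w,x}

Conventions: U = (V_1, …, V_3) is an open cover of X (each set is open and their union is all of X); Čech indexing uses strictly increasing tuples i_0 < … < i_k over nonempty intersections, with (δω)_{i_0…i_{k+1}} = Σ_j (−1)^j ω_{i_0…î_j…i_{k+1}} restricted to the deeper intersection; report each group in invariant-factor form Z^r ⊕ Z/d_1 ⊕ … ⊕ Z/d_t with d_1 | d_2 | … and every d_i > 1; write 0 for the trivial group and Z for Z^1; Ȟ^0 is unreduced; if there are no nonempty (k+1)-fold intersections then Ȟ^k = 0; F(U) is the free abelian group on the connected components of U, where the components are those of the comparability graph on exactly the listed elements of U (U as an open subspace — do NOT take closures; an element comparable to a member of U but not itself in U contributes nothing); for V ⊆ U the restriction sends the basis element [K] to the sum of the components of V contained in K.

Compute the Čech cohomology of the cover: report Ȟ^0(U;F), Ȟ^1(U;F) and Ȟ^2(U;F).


Ȟ^0 = Z^7,  Ȟ^1 = 0,  Ȟ^2 = 0

intersection data:
  V12={r} V13={q,x} V23={s,w}
components per intersection:
  V1: {p,u} {q} {r} {x}
  V2: {r} {s} {v} {w}
  V3: {q} {s} {t,x} {w}
  V12: {r}
  V13: {q} {x}
  V23: {s} {w}
C dims 12,5; δ0: rk 5, SNF 1^5
Ȟ^0 = (12 − 5) − 0 = 7, so Ȟ^0 ≅ Z^7
Ȟ^1 = (5 − 0) − 5 = 0, so Ȟ^1 ≅ 0
Ȟ^2 = (0 − 0) − 0 = 0, so Ȟ^2 ≅ 0


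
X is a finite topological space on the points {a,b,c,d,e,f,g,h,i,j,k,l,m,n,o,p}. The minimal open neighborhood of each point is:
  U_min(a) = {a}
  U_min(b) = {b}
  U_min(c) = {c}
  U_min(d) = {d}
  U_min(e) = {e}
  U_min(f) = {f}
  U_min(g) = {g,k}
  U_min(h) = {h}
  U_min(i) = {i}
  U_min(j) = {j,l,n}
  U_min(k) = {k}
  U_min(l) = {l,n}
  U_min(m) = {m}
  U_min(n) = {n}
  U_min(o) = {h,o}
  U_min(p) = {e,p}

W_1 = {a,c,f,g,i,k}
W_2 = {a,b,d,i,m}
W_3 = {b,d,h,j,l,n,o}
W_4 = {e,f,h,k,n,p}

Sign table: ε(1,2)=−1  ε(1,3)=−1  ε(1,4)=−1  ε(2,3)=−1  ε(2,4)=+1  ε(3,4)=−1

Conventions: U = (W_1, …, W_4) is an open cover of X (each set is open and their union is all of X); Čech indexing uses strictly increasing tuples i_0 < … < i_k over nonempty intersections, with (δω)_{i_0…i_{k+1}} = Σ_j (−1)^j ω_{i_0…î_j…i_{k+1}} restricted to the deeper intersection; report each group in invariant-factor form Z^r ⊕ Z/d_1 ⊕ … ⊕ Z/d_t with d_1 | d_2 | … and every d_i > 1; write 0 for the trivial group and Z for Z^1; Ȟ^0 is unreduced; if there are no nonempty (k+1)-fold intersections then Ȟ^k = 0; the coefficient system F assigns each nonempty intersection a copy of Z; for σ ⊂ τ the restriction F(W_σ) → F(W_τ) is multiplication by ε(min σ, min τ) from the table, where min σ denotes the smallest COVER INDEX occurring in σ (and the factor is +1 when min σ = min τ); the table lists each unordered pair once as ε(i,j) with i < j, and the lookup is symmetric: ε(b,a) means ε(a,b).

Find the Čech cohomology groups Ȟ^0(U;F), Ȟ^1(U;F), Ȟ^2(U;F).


nonempty intersections:
  W12={a,i} W14={f,k} W23={b,d} W34={h,n}
C dims 4,4; δ0: rk 3, SNF 1^3
Ȟ^0: (4−3)−0=1 ⇒ Z
Ȟ^1: (4−0)−3=1 ⇒ Z
Ȟ^2: (0−0)−0=0 ⇒ 0

Ȟ^0 = Z, Ȟ^1 = Z, Ȟ^2 = 0


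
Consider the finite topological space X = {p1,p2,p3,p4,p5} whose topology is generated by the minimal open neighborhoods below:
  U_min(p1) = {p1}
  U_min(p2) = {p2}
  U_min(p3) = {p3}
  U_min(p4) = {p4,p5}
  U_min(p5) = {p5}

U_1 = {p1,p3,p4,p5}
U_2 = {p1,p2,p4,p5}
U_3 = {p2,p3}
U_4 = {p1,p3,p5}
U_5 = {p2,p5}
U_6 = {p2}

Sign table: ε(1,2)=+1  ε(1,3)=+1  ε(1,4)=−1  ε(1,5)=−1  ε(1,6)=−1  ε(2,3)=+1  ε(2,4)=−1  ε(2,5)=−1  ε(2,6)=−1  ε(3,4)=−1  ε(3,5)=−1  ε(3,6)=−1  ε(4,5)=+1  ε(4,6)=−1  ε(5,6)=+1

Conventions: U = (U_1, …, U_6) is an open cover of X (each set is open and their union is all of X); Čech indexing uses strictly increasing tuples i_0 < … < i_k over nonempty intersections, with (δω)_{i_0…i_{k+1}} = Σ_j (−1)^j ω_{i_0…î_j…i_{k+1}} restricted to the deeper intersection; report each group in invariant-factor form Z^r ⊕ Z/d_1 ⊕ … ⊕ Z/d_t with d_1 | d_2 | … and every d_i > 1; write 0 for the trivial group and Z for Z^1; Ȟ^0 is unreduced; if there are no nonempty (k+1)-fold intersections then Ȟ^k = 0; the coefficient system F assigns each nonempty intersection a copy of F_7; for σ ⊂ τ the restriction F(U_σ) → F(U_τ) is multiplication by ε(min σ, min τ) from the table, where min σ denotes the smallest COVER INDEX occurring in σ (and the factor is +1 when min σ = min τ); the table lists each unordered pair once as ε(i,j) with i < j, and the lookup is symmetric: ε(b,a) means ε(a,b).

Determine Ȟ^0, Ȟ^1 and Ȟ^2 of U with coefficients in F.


Ȟ^0 = Z/7, Ȟ^1 = Z/7, Ȟ^2 = 0

nerve simplices:
  U12={p1,p4,p5} U13={p3} U14={p1,p3,p5} U15={p5} U23={p2} U24={p1,p5} U25={p2,p5} U26={p2} U34={p3} U35={p2} U36={p2} U45={p5} U56={p2}
  U124={p1,p5} U125={p5} U134={p3} U145={p5} U235={p2} U236={p2} U245={p5} U256={p2} U356={p2}
  U1245={p5} U2356={p2}
C dims 6,13,9,2; δ0: rk_F7 5; δ1: rk_F7 7; δ2: rk_F7 2
degree 0: 6−5−0 = 1 → Ȟ^0 ≅ Z/7
degree 1: 13−7−5 = 1 → Ȟ^1 ≅ Z/7
degree 2: 9−2−7 = 0 → Ȟ^2 ≅ 0


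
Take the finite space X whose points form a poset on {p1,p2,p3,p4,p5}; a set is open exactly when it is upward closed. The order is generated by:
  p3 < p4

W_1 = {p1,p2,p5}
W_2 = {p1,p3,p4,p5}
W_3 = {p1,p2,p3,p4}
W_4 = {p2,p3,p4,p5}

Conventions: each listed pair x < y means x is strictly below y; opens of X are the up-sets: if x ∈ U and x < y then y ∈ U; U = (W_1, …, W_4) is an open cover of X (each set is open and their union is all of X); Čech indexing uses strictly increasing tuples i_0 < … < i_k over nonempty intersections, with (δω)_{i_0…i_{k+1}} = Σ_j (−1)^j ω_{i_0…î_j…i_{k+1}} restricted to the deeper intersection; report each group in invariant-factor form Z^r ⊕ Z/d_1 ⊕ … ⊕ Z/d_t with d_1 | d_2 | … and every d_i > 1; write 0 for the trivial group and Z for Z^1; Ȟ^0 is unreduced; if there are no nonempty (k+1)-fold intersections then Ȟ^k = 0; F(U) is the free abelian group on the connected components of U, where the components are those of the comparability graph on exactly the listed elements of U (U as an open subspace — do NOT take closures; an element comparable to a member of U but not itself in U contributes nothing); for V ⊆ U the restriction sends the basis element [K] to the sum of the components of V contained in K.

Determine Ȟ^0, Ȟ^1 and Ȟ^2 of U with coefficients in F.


Ȟ^0 = Z^4, Ȟ^1 = 0 and Ȟ^2 = 0

nerve of the cover:
  W12={p1,p5} W13={p1,p2} W14={p2,p5} W23={p1,p3,p4} W24={p3,p4,p5} W34={p2,p3,p4}
  W123={p1} W124={p5} W134={p2} W234={p3,p4}
components per intersection:
  W1: {p1} {p2} {p5}
  W2: {p1} {p3,p4} {p5}
  W3: {p1} {p2} {p3,p4}
  W4: {p2} {p3,p4} {p5}
  W12: {p1} {p5}
  W13: {p1} {p2}
  W14: {p2} {p5}
  W23: {p1} {p3,p4}
  W24: {p3,p4} {p5}
  W34: {p2} {p3,p4}
  W123: {p1}
  W124: {p5}
  W134: {p2}
  W234: {p3,p4}
C dims 12,12,4; δ0: rk 8, SNF 1^8; δ1: rk 4, SNF 1^4
Ȟ^0 = (12 − 8) − 0 = 4, so Ȟ^0 ≅ Z^4
Ȟ^1 = (12 − 4) − 8 = 0, so Ȟ^1 ≅ 0
Ȟ^2 = (4 − 0) − 4 = 0, so Ȟ^2 ≅ 0


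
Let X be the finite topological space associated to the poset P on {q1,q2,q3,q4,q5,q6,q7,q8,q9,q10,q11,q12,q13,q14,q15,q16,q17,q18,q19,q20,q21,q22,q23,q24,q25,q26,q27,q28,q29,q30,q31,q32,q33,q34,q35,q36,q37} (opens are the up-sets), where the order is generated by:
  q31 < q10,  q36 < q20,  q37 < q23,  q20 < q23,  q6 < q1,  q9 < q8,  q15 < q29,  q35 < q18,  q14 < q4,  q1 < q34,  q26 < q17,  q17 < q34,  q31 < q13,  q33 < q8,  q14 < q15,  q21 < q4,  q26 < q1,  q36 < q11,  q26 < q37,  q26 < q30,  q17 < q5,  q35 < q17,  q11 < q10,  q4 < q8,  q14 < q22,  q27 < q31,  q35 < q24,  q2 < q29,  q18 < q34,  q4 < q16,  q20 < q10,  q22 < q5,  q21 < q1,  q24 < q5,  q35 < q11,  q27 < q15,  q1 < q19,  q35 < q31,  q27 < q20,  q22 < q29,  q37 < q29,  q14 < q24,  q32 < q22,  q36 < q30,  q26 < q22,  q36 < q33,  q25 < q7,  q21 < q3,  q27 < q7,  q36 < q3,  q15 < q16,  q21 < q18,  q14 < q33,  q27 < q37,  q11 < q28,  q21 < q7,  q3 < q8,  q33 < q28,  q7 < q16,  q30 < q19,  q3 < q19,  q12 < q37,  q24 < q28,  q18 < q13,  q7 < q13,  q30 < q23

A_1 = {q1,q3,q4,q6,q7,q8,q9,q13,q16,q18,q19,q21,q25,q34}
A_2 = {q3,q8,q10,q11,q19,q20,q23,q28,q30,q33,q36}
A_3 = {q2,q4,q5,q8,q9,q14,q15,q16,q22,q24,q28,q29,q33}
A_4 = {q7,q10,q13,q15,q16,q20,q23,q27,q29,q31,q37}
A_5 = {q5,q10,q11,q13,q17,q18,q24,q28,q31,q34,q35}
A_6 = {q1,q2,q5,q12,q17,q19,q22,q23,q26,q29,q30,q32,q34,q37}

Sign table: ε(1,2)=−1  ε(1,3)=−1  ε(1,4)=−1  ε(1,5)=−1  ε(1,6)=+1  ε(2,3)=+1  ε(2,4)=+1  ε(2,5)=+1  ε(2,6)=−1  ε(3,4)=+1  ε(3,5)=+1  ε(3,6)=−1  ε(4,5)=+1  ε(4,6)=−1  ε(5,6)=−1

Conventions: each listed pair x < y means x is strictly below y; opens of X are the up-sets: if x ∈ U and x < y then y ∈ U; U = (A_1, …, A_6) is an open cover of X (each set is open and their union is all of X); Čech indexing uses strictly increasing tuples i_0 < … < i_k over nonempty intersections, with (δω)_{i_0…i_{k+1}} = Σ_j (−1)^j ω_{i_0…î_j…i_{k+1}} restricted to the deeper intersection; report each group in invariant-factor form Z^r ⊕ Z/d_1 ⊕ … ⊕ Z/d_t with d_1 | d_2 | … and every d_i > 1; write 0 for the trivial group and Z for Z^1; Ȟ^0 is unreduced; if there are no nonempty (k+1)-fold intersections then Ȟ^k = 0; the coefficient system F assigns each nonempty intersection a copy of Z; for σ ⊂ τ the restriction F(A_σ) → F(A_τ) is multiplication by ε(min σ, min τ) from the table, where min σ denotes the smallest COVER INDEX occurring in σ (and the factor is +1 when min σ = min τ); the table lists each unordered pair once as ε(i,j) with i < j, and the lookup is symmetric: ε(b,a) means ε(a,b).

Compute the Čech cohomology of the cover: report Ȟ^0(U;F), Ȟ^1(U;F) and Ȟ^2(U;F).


Ȟ^0 ≅ Z, Ȟ^1 ≅ 0, Ȟ^2 ≅ Z/2

nerve simplices:
  A12={q3,q8,q19} A13={q4,q8,q9,q16} A14={q7,q13,q16} A15={q13,q18,q34} A16={q1,q19,q34} A23={q8,q28,q33} A24={q10,q20,q23} A25={q10,q11,q28} A26={q19,q23,q30} A34={q15,q16,q29} A35={q5,q24,q28} A36={q2,q5,q22,q29} A45={q10,q13,q31} A46={q23,q29,q37} A56={q5,q17,q34}
  A123={q8} A126={q19} A134={q16} A145={q13} A156={q34} A235={q28} A245={q10} A246={q23} A346={q29} A356={q5}
C dims 6,15,10; δ0: rk 5, SNF 1^5; δ1: rk 10, SNF 1^9·2
degree 0: 6−5−0 = 1 → Ȟ^0 ≅ Z
degree 1: 15−10−5 = 0 → Ȟ^1 ≅ 0
degree 2: 10−0−10 = 0 plus torsion [2] → Ȟ^2 ≅ Z/2


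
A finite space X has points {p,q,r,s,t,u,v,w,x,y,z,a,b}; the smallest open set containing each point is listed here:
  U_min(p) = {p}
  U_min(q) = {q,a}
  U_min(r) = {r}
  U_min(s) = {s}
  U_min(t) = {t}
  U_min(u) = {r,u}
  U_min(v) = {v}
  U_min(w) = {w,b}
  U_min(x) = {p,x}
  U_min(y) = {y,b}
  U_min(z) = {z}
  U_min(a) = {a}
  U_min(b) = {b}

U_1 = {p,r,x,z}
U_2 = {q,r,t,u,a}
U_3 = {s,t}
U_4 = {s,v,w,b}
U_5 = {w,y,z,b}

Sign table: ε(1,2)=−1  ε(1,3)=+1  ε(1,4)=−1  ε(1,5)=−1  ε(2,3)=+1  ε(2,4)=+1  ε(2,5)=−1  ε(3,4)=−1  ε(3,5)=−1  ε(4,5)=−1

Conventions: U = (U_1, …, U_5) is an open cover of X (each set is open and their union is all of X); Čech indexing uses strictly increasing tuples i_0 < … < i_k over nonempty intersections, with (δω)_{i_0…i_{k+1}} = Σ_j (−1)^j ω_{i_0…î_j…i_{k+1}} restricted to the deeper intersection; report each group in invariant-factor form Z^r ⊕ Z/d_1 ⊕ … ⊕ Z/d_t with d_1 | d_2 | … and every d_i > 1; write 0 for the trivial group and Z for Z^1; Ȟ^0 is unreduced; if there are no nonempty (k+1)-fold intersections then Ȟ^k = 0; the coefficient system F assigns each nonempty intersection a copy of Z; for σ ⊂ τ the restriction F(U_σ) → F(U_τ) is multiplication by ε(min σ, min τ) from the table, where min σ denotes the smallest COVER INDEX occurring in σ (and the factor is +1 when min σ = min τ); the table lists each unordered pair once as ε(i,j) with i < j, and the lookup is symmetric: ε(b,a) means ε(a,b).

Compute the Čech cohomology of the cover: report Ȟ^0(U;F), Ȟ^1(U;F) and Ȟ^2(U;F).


cover nerve:
  U12={r} U15={z} U23={t} U34={s} U45={w,b}
C dims 5,5; δ0: rk 4, SNF 1^4
Ȟ^0: (5−4)−0=1 ⇒ Z
Ȟ^1: (5−0)−4=1 ⇒ Z
Ȟ^2: (0−0)−0=0 ⇒ 0

Ȟ^0 ≅ Z, Ȟ^1 ≅ Z and Ȟ^2 ≅ 0


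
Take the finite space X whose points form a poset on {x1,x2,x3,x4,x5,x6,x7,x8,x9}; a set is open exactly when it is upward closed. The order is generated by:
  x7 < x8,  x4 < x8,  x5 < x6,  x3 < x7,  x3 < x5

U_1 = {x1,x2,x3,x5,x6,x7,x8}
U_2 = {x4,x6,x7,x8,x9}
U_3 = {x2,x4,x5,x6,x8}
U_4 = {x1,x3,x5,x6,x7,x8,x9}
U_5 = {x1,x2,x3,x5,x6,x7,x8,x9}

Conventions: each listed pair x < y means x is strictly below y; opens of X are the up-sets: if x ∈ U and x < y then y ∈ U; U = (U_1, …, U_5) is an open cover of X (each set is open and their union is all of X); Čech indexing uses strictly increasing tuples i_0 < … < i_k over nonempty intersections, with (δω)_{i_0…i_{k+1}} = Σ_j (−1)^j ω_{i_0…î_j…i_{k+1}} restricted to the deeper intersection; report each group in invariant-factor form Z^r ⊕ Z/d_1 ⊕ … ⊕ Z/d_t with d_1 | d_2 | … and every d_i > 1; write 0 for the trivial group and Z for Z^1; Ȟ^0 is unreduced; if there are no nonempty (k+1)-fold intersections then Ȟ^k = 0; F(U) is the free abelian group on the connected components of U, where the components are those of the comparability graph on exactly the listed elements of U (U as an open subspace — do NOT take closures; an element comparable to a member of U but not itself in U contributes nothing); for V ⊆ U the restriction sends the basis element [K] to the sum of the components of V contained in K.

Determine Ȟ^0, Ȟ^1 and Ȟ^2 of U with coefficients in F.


Ȟ^0(U;F) ≅ Z^4,  Ȟ^1(U;F) ≅ 0,  Ȟ^2(U;F) ≅ 0

nonempty intersections:
  U12={x6,x7,x8} U13={x2,x5,x6,x8} U14={x1,x3,x5,x6,x7,x8} U15={x1,x2,x3,x5,x6,x7,x8} U23={x4,x6,x8} U24={x6,x7,x8,x9} U25={x6,x7,x8,x9} U34={x5,x6,x8} U35={x2,x5,x6,x8} U45={x1,x3,x5,x6,x7,x8,x9}
  U123={x6,x8} U124={x6,x7,x8} U125={x6,x7,x8} U134={x5,x6,x8} U135={x2,x5,x6,x8} U145={x1,x3,x5,x6,x7,x8} U234={x6,x8} U235={x6,x8} U245={x6,x7,x8,x9} U345={x5,x6,x8}
  U1234={x6,x8} U1235={x6,x8} U1245={x6,x7,x8} U1345={x5,x6,x8} U2345={x6,x8}
  U12345={x6,x8}
components per intersection:
  U1: {x1} {x2} {x3,x5,x6,x7,x8}
  U2: {x4,x7,x8} {x6} {x9}
  U3: {x2} {x4,x8} {x5,x6}
  U4: {x1} {x3,x5,x6,x7,x8} {x9}
  U5: {x1} {x2} {x3,x5,x6,x7,x8} {x9}
  U12: {x6} {x7,x8}
  U13: {x2} {x5,x6} {x8}
  U14: {x1} {x3,x5,x6,x7,x8}
  U15: {x1} {x2} {x3,x5,x6,x7,x8}
  U23: {x4,x8} {x6}
  U24: {x6} {x7,x8} {x9}
  U25: {x6} {x7,x8} {x9}
  U34: {x5,x6} {x8}
  U35: {x2} {x5,x6} {x8}
  U45: {x1} {x3,x5,x6,x7,x8} {x9}
  U123: {x6} {x8}
  U124: {x6} {x7,x8}
  U125: {x6} {x7,x8}
  U134: {x5,x6} {x8}
  U135: {x2} {x5,x6} {x8}
  U145: {x1} {x3,x5,x6,x7,x8}
  U234: {x6} {x8}
  U235: {x6} {x8}
  U245: {x6} {x7,x8} {x9}
  U345: {x5,x6} {x8}
  U1234: {x6} {x8}
  U1235: {x6} {x8}
  U1245: {x6} {x7,x8}
  U1345: {x5,x6} {x8}
  U2345: {x6} {x8}
  U12345: {x6} {x8}
C dims 16,26,22,10; δ0: rk 12, SNF 1^12; δ1: rk 14, SNF 1^14; δ2: rk 8, SNF 1^8
Ȟ^0: (16−12)−0=4 ⇒ Z^4
Ȟ^1: (26−14)−12=0 ⇒ 0
Ȟ^2: (22−8)−14=0 ⇒ 0
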